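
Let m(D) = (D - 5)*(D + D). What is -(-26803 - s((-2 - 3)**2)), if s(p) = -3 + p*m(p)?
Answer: 51800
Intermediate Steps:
m(D) = 2*D*(-5 + D) (m(D) = (-5 + D)*(2*D) = 2*D*(-5 + D))
s(p) = -3 + 2*p**2*(-5 + p) (s(p) = -3 + p*(2*p*(-5 + p)) = -3 + 2*p**2*(-5 + p))
-(-26803 - s((-2 - 3)**2)) = -(-26803 - (-3 + 2*((-2 - 3)**2)**2*(-5 + (-2 - 3)**2))) = -(-26803 - (-3 + 2*((-5)**2)**2*(-5 + (-5)**2))) = -(-26803 - (-3 + 2*25**2*(-5 + 25))) = -(-26803 - (-3 + 2*625*20)) = -(-26803 - (-3 + 25000)) = -(-26803 - 1*24997) = -(-26803 - 24997) = -1*(-51800) = 51800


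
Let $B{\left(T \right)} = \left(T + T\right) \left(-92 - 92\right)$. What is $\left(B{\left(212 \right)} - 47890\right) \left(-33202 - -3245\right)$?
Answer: $3771766042$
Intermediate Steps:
$B{\left(T \right)} = - 368 T$ ($B{\left(T \right)} = 2 T \left(-184\right) = - 368 T$)
$\left(B{\left(212 \right)} - 47890\right) \left(-33202 - -3245\right) = \left(\left(-368\right) 212 - 47890\right) \left(-33202 - -3245\right) = \left(-78016 - 47890\right) \left(-33202 + 3245\right) = \left(-125906\right) \left(-29957\right) = 3771766042$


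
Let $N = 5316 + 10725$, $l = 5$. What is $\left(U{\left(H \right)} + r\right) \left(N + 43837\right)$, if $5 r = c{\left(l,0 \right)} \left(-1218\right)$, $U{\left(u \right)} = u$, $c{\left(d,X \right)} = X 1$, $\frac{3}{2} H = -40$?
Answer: $- \frac{4790240}{3} \approx -1.5967 \cdot 10^{6}$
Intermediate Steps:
$H = - \frac{80}{3}$ ($H = \frac{2}{3} \left(-40\right) = - \frac{80}{3} \approx -26.667$)
$c{\left(d,X \right)} = X$
$N = 16041$
$r = 0$ ($r = \frac{0 \left(-1218\right)}{5} = \frac{1}{5} \cdot 0 = 0$)
$\left(U{\left(H \right)} + r\right) \left(N + 43837\right) = \left(- \frac{80}{3} + 0\right) \left(16041 + 43837\right) = \left(- \frac{80}{3}\right) 59878 = - \frac{4790240}{3}$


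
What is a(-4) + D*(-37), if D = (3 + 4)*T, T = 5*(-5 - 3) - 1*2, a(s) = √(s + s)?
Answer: 10878 + 2*I*√2 ≈ 10878.0 + 2.8284*I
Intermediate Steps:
a(s) = √2*√s (a(s) = √(2*s) = √2*√s)
T = -42 (T = 5*(-8) - 2 = -40 - 2 = -42)
D = -294 (D = (3 + 4)*(-42) = 7*(-42) = -294)
a(-4) + D*(-37) = √2*√(-4) - 294*(-37) = √2*(2*I) + 10878 = 2*I*√2 + 10878 = 10878 + 2*I*√2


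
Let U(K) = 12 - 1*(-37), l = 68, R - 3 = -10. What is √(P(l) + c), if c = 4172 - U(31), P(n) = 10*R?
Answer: √4053 ≈ 63.663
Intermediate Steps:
R = -7 (R = 3 - 10 = -7)
U(K) = 49 (U(K) = 12 + 37 = 49)
P(n) = -70 (P(n) = 10*(-7) = -70)
c = 4123 (c = 4172 - 1*49 = 4172 - 49 = 4123)
√(P(l) + c) = √(-70 + 4123) = √4053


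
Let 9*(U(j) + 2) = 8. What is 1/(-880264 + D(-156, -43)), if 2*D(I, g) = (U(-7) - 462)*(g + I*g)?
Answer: -9/21812236 ≈ -4.1261e-7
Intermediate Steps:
U(j) = -10/9 (U(j) = -2 + (1/9)*8 = -2 + 8/9 = -10/9)
D(I, g) = -2084*g/9 - 2084*I*g/9 (D(I, g) = ((-10/9 - 462)*(g + I*g))/2 = (-4168*(g + I*g)/9)/2 = (-4168*g/9 - 4168*I*g/9)/2 = -2084*g/9 - 2084*I*g/9)
1/(-880264 + D(-156, -43)) = 1/(-880264 - 2084/9*(-43)*(1 - 156)) = 1/(-880264 - 2084/9*(-43)*(-155)) = 1/(-880264 - 13889860/9) = 1/(-21812236/9) = -9/21812236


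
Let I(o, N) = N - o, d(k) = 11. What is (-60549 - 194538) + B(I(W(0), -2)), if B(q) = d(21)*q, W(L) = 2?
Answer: -255131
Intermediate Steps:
B(q) = 11*q
(-60549 - 194538) + B(I(W(0), -2)) = (-60549 - 194538) + 11*(-2 - 1*2) = -255087 + 11*(-2 - 2) = -255087 + 11*(-4) = -255087 - 44 = -255131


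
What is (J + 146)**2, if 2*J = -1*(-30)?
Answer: 25921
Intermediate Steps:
J = 15 (J = (-1*(-30))/2 = (1/2)*30 = 15)
(J + 146)**2 = (15 + 146)**2 = 161**2 = 25921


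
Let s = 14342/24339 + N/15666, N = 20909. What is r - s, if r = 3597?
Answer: 21758471685/6052298 ≈ 3595.1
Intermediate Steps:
s = 11644221/6052298 (s = 14342/24339 + 20909/15666 = 14342*(1/24339) + 20909*(1/15666) = 14342/24339 + 2987/2238 = 11644221/6052298 ≈ 1.9239)
r - s = 3597 - 1*11644221/6052298 = 3597 - 11644221/6052298 = 21758471685/6052298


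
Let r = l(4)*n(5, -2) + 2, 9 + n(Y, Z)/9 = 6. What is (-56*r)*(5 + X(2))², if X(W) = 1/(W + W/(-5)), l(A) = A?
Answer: 751275/4 ≈ 1.8782e+5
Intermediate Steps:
X(W) = 5/(4*W) (X(W) = 1/(W + W*(-⅕)) = 1/(W - W/5) = 1/(4*W/5) = 5/(4*W))
n(Y, Z) = -27 (n(Y, Z) = -81 + 9*6 = -81 + 54 = -27)
r = -106 (r = 4*(-27) + 2 = -108 + 2 = -106)
(-56*r)*(5 + X(2))² = (-56*(-106))*(5 + (5/4)/2)² = 5936*(5 + (5/4)*(½))² = 5936*(5 + 5/8)² = 5936*(45/8)² = 5936*(2025/64) = 751275/4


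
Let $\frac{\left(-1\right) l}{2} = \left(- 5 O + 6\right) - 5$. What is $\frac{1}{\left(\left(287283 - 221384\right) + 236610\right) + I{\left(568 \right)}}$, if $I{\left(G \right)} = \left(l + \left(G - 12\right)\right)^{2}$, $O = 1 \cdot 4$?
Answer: $\frac{1}{655345} \approx 1.5259 \cdot 10^{-6}$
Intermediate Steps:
$O = 4$
$l = 38$ ($l = - 2 \left(\left(\left(-5\right) 4 + 6\right) - 5\right) = - 2 \left(\left(-20 + 6\right) - 5\right) = - 2 \left(-14 - 5\right) = \left(-2\right) \left(-19\right) = 38$)
$I{\left(G \right)} = \left(26 + G\right)^{2}$ ($I{\left(G \right)} = \left(38 + \left(G - 12\right)\right)^{2} = \left(38 + \left(-12 + G\right)\right)^{2} = \left(26 + G\right)^{2}$)
$\frac{1}{\left(\left(287283 - 221384\right) + 236610\right) + I{\left(568 \right)}} = \frac{1}{\left(\left(287283 - 221384\right) + 236610\right) + \left(26 + 568\right)^{2}} = \frac{1}{\left(65899 + 236610\right) + 594^{2}} = \frac{1}{302509 + 352836} = \frac{1}{655345}$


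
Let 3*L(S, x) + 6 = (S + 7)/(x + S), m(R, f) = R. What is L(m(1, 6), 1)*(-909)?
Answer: 606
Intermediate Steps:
L(S, x) = -2 + (7 + S)/(3*(S + x)) (L(S, x) = -2 + ((S + 7)/(x + S))/3 = -2 + ((7 + S)/(S + x))/3 = -2 + (7 + S)/(3*(S + x)))
L(m(1, 6), 1)*(-909) = ((7 - 6*1 - 5*1)/(3*(1 + 1)))*(-909) = ((⅓)*(7 - 6 - 5)/2)*(-909) = ((⅓)*(½)*(-4))*(-909) = -⅔*(-909) = 606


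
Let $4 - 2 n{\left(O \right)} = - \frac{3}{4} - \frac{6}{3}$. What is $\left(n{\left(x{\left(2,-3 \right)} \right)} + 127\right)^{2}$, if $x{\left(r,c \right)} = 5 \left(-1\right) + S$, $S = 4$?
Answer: $\frac{1087849}{64} \approx 16998.0$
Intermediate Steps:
$x{\left(r,c \right)} = -1$ ($x{\left(r,c \right)} = 5 \left(-1\right) + 4 = -5 + 4 = -1$)
$n{\left(O \right)} = \frac{27}{8}$ ($n{\left(O \right)} = 2 - \frac{- \frac{3}{4} - \frac{6}{3}}{2} = 2 - \frac{\left(-3\right) \frac{1}{4} - 2}{2} = 2 - \frac{- \frac{3}{4} - 2}{2} = 2 - - \frac{11}{8} = 2 + \frac{11}{8} = \frac{27}{8}$)
$\left(n{\left(x{\left(2,-3 \right)} \right)} + 127\right)^{2} = \left(\frac{27}{8} + 127\right)^{2} = \left(\frac{1043}{8}\right)^{2} = \frac{1087849}{64}$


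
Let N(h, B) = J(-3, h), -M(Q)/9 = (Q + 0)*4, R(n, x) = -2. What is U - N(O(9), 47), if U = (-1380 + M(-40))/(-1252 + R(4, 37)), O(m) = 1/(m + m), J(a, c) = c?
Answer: -389/3762 ≈ -0.10340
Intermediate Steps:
O(m) = 1/(2*m)
M(Q) = -36*Q (M(Q) = -9*(Q + 0)*4 = -9*Q*4 = -36*Q)
N(h, B) = h
U = -10/209 (U = (-1380 - 36*(-40))/(-1252 - 2) = (-1380 + 1440)/(-1254) = 60*(-1/1254) = -10/209 ≈ -0.047847)
U - N(O(9), 47) = -10/209 - 1/(2*9) = -10/209 - 1*1/18 = -10/209 - 1/18 = -389/3762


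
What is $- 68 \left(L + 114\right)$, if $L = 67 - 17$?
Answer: $-11152$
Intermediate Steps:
$L = 50$
$- 68 \left(L + 114\right) = - 68 \left(50 + 114\right) = \left(-68\right) 164 = -11152$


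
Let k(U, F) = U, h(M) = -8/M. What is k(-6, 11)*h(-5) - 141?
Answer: -753/5 ≈ -150.60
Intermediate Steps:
k(-6, 11)*h(-5) - 141 = -(-48)/(-5) - 141 = -(-48)*(-1)/5 - 141 = -6*8/5 - 141 = -48/5 - 141 = -753/5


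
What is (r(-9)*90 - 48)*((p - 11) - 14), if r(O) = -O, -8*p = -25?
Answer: -66675/4 ≈ -16669.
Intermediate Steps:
p = 25/8 (p = -1/8*(-25) = 25/8 ≈ 3.1250)
(r(-9)*90 - 48)*((p - 11) - 14) = (-1*(-9)*90 - 48)*((25/8 - 11) - 14) = (9*90 - 48)*(-63/8 - 14) = (810 - 48)*(-175/8) = 762*(-175/8) = -66675/4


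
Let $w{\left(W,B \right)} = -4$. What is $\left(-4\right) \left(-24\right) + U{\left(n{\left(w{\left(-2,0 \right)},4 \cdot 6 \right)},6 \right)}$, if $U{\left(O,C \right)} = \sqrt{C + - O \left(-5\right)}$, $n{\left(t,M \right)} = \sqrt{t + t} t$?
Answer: $96 + \sqrt{6 - 40 i \sqrt{2}} \approx 101.61 - 5.0441 i$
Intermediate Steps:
$n{\left(t,M \right)} = \sqrt{2} t^{\frac{3}{2}}$ ($n{\left(t,M \right)} = \sqrt{2 t} t = \sqrt{2} \sqrt{t} t = \sqrt{2} t^{\frac{3}{2}}$)
$U{\left(O,C \right)} = \sqrt{C + 5 O}$
$\left(-4\right) \left(-24\right) + U{\left(n{\left(w{\left(-2,0 \right)},4 \cdot 6 \right)},6 \right)} = \left(-4\right) \left(-24\right) + \sqrt{6 + 5 \sqrt{2} \left(-4\right)^{\frac{3}{2}}} = 96 + \sqrt{6 + 5 \sqrt{2} \left(- 8 i\right)} = 96 + \sqrt{6 + 5 \left(- 8 i \sqrt{2}\right)} = 96 + \sqrt{6 - 40 i \sqrt{2}}$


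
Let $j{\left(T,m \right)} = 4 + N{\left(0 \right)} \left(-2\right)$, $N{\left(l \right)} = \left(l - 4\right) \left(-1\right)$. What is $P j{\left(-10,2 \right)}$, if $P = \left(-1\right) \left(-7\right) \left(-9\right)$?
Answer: $252$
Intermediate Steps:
$N{\left(l \right)} = 4 - l$ ($N{\left(l \right)} = \left(-4 + l\right) \left(-1\right) = 4 - l$)
$j{\left(T,m \right)} = -4$ ($j{\left(T,m \right)} = 4 + \left(4 - 0\right) \left(-2\right) = 4 + \left(4 + 0\right) \left(-2\right) = 4 + 4 \left(-2\right) = 4 - 8 = -4$)
$P = -63$ ($P = 7 \left(-9\right) = -63$)
$P j{\left(-10,2 \right)} = \left(-63\right) \left(-4\right) = 252$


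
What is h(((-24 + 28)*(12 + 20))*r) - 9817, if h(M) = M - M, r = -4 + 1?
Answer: -9817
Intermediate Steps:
r = -3
h(M) = 0
h(((-24 + 28)*(12 + 20))*r) - 9817 = 0 - 9817 = -9817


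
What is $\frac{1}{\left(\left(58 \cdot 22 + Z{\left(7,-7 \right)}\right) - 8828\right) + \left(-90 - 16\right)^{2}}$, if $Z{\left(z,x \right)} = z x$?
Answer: $\frac{1}{3635} \approx 0.0002751$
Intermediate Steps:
$Z{\left(z,x \right)} = x z$
$\frac{1}{\left(\left(58 \cdot 22 + Z{\left(7,-7 \right)}\right) - 8828\right) + \left(-90 - 16\right)^{2}} = \frac{1}{\left(\left(58 \cdot 22 - 49\right) - 8828\right) + \left(-90 - 16\right)^{2}} = \frac{1}{\left(\left(1276 - 49\right) - 8828\right) + \left(-106\right)^{2}} = \frac{1}{\left(1227 - 8828\right) + 11236} = \frac{1}{-7601 + 11236} = \frac{1}{3635}$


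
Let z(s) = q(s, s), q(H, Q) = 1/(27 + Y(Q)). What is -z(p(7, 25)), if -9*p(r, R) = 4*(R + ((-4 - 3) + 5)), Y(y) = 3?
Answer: -1/30 ≈ -0.033333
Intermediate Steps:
p(r, R) = 8/9 - 4*R/9 (p(r, R) = -4*(R + ((-4 - 3) + 5))/9 = -4*(R + (-7 + 5))/9 = -4*(R - 2)/9 = -4*(-2 + R)/9 = -(-8 + 4*R)/9 = 8/9 - 4*R/9)
q(H, Q) = 1/30 (q(H, Q) = 1/(27 + 3) = 1/30)
z(s) = 1/30
-z(p(7, 25)) = -1*1/30 = -1/30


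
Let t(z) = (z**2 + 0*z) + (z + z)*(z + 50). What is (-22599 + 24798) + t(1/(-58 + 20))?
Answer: 3171559/1444 ≈ 2196.4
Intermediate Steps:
t(z) = z**2 + 2*z*(50 + z) (t(z) = (z**2 + 0) + (2*z)*(50 + z) = z**2 + 2*z*(50 + z))
(-22599 + 24798) + t(1/(-58 + 20)) = (-22599 + 24798) + (100 + 3/(-58 + 20))/(-58 + 20) = 2199 + (100 + 3/(-38))/(-38) = 2199 - (100 + 3*(-1/38))/38 = 2199 - (100 - 3/38)/38 = 2199 - 1/38*3797/38 = 2199 - 3797/1444 = 3171559/1444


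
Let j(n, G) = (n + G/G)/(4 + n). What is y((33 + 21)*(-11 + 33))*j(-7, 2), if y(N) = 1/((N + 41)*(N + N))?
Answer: 1/1460052 ≈ 6.8491e-7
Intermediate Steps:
j(n, G) = (1 + n)/(4 + n) (j(n, G) = (n + 1)/(4 + n) = (1 + n)/(4 + n))
y(N) = 1/(2*N*(41 + N)) (y(N) = 1/((41 + N)*(2*N)) = 1/(2*N*(41 + N)))
y((33 + 21)*(-11 + 33))*j(-7, 2) = (1/(2*(((33 + 21)*(-11 + 33)))*(41 + (33 + 21)*(-11 + 33))))*((1 - 7)/(4 - 7)) = (1/(2*((54*22))*(41 + 54*22)))*(-6/(-3)) = ((1/2)/(1188*(41 + 1188)))*(-1/3*(-6)) = ((1/2)*(1/1188)/1229)*2 = ((1/2)*(1/1188)*(1/1229))*2 = (1/2920104)*2 = 1/1460052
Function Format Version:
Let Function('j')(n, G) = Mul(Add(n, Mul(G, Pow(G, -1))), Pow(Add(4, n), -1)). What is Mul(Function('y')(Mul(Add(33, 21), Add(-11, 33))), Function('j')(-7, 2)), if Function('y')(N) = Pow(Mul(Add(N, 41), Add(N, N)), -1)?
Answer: Rational(1, 1460052) ≈ 6.8491e-7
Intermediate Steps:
Function('j')(n, G) = Mul(Pow(Add(4, n), -1), Add(1, n)) (Function('j')(n, G) = Mul(Add(n, 1), Pow(Add(4, n), -1)) = Mul(Add(1, n), Pow(Add(4, n), -1)) = Mul(Pow(Add(4, n), -1), Add(1, n)))
Function('y')(N) = Mul(Rational(1, 2), Pow(N, -1), Pow(Add(41, N), -1)) (Function('y')(N) = Pow(Mul(Add(41, N), Mul(2, N)), -1) = Pow(Mul(2, N, Add(41, N)), -1) = Mul(Rational(1, 2), Pow(N, -1), Pow(Add(41, N), -1)))
Mul(Function('y')(Mul(Add(33, 21), Add(-11, 33))), Function('j')(-7, 2)) = Mul(Mul(Rational(1, 2), Pow(Mul(Add(33, 21), Add(-11, 33)), -1), Pow(Add(41, Mul(Add(33, 21), Add(-11, 33))), -1)), Mul(Pow(Add(4, -7), -1), Add(1, -7))) = Mul(Mul(Rational(1, 2), Pow(Mul(54, 22), -1), Pow(Add(41, Mul(54, 22)), -1)), Mul(Pow(-3, -1), -6)) = Mul(Mul(Rational(1, 2), Pow(1188, -1), Pow(Add(41, 1188), -1)), Mul(Rational(-1, 3), -6)) = Mul(Mul(Rational(1, 2), Rational(1, 1188), Pow(1229, -1)), 2) = Mul(Mul(Rational(1, 2), Rational(1, 1188), Rational(1, 1229)), 2) = Mul(Rational(1, 2920104), 2) = Rational(1, 1460052)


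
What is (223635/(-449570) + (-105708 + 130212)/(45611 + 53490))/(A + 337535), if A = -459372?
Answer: 2229237771/1085636789835818 ≈ 2.0534e-6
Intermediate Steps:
(223635/(-449570) + (-105708 + 130212)/(45611 + 53490))/(A + 337535) = (223635/(-449570) + (-105708 + 130212)/(45611 + 53490))/(-459372 + 337535) = (223635*(-1/449570) + 24504/99101)/(-121837) = (-44727/89914 + 24504*(1/99101))*(-1/121837) = (-44727/89914 + 24504/99101)*(-1/121837) = -2229237771/8910567314*(-1/121837) = 2229237771/1085636789835818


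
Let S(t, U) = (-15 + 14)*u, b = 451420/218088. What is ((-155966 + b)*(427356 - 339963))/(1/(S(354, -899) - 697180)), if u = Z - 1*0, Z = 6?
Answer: 86351523436177080151/9087 ≈ 9.5028e+15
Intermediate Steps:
b = 112855/54522 (b = 451420*(1/218088) = 112855/54522 ≈ 2.0699)
u = 6 (u = 6 - 1*0 = 6 + 0 = 6)
S(t, U) = -6 (S(t, U) = (-15 + 14)*6 = -1*6 = -6)
((-155966 + b)*(427356 - 339963))/(1/(S(354, -899) - 697180)) = ((-155966 + 112855/54522)*(427356 - 339963))/(1/(-6 - 697180)) = (-8503465397/54522*87393)/(1/(-697186)) = -247714450480007/(18174*(-1/697186)) = -247714450480007/18174*(-697186) = 86351523436177080151/9087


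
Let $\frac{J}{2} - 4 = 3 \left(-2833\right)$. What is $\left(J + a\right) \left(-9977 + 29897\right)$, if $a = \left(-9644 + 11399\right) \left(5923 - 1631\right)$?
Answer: $149708162400$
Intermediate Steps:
$J = -16990$ ($J = 8 + 2 \cdot 3 \left(-2833\right) = 8 + 2 \left(-8499\right) = 8 - 16998 = -16990$)
$a = 7532460$ ($a = 1755 \cdot 4292 = 7532460$)
$\left(J + a\right) \left(-9977 + 29897\right) = \left(-16990 + 7532460\right) \left(-9977 + 29897\right) = 7515470 \cdot 19920 = 149708162400$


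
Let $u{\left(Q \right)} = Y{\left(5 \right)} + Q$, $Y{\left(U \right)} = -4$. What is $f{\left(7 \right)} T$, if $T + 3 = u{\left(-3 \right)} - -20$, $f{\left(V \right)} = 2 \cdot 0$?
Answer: $0$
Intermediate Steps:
$f{\left(V \right)} = 0$
$u{\left(Q \right)} = -4 + Q$
$T = 10$ ($T = -3 - -13 = -3 + \left(-7 + 20\right) = -3 + 13 = 10$)
$f{\left(7 \right)} T = 0 \cdot 10 = 0$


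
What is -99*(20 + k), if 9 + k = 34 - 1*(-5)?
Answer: -4950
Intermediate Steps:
k = 30 (k = -9 + (34 - 1*(-5)) = -9 + (34 + 5) = -9 + 39 = 30)
-99*(20 + k) = -99*(20 + 30) = -99*50 = -4950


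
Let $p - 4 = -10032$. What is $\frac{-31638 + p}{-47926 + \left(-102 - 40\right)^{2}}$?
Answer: $\frac{20833}{13881} \approx 1.5008$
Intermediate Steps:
$p = -10028$ ($p = 4 - 10032 = -10028$)
$\frac{-31638 + p}{-47926 + \left(-102 - 40\right)^{2}} = \frac{-31638 - 10028}{-47926 + \left(-102 - 40\right)^{2}} = - \frac{41666}{-47926 + \left(-142\right)^{2}} = - \frac{41666}{-47926 + 20164} = - \frac{41666}{-27762} = \left(-41666\right) \left(- \frac{1}{27762}\right) = \frac{20833}{13881}$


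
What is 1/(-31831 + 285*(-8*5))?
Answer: -1/43231 ≈ -2.3132e-5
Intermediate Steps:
1/(-31831 + 285*(-8*5)) = 1/(-31831 + 285*(-40)) = 1/(-31831 - 11400) = 1/(-43231) = -1/43231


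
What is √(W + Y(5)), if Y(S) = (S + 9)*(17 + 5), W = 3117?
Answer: 5*√137 ≈ 58.523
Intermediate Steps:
Y(S) = 198 + 22*S (Y(S) = (9 + S)*22 = 198 + 22*S)
√(W + Y(5)) = √(3117 + (198 + 22*5)) = √(3117 + (198 + 110)) = √(3117 + 308) = √3425 = 5*√137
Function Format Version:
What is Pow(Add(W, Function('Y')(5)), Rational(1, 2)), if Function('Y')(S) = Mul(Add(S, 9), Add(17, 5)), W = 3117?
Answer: Mul(5, Pow(137, Rational(1, 2))) ≈ 58.523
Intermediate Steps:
Function('Y')(S) = Add(198, Mul(22, S)) (Function('Y')(S) = Mul(Add(9, S), 22) = Add(198, Mul(22, S)))
Pow(Add(W, Function('Y')(5)), Rational(1, 2)) = Pow(Add(3117, Add(198, Mul(22, 5))), Rational(1, 2)) = Pow(Add(3117, Add(198, 110)), Rational(1, 2)) = Pow(Add(3117, 308), Rational(1, 2)) = Pow(3425, Rational(1, 2)) = Mul(5, Pow(137, Rational(1, 2)))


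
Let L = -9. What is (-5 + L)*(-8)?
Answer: 112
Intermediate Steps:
(-5 + L)*(-8) = (-5 - 9)*(-8) = -14*(-8) = 112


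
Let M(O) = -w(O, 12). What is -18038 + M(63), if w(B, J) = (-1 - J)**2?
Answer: -18207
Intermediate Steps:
M(O) = -169 (M(O) = -(1 + 12)**2 = -1*13**2 = -1*169 = -169)
-18038 + M(63) = -18038 - 169 = -18207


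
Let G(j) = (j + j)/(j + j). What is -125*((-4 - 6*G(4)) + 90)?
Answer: -10000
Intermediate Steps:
G(j) = 1 (G(j) = (2*j)/((2*j)) = (2*j)*(1/(2*j)) = 1)
-125*((-4 - 6*G(4)) + 90) = -125*((-4 - 6*1) + 90) = -125*((-4 - 6) + 90) = -125*(-10 + 90) = -125*80 = -10000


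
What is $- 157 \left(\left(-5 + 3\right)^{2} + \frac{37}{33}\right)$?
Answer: $- \frac{26533}{33} \approx -804.03$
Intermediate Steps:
$- 157 \left(\left(-5 + 3\right)^{2} + \frac{37}{33}\right) = - 157 \left(\left(-2\right)^{2} + 37 \cdot \frac{1}{33}\right) = - 157 \left(4 + \frac{37}{33}\right) = \left(-157\right) \frac{169}{33} = - \frac{26533}{33}$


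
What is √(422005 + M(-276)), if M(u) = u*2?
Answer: √421453 ≈ 649.19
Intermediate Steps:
M(u) = 2*u
√(422005 + M(-276)) = √(422005 + 2*(-276)) = √(422005 - 552) = √421453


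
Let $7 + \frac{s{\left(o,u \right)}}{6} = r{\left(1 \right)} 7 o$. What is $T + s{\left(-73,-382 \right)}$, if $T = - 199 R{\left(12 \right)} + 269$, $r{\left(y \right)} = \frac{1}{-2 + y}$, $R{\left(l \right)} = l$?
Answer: $905$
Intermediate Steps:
$s{\left(o,u \right)} = -42 - 42 o$ ($s{\left(o,u \right)} = -42 + 6 \frac{1}{-2 + 1} \cdot 7 o = -42 + 6 \frac{1}{-1} \cdot 7 o = -42 + 6 \left(-1\right) 7 o = -42 + 6 \left(- 7 o\right) = -42 - 42 o$)
$T = -2119$ ($T = \left(-199\right) 12 + 269 = -2388 + 269 = -2119$)
$T + s{\left(-73,-382 \right)} = -2119 - -3024 = -2119 + \left(-42 + 3066\right) = -2119 + 3024 = 905$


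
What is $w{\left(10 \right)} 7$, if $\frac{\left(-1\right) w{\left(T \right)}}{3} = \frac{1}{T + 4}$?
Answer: $- \frac{3}{2} \approx -1.5$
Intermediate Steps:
$w{\left(T \right)} = - \frac{3}{4 + T}$ ($w{\left(T \right)} = - \frac{3}{T + 4} = - \frac{3}{4 + T}$)
$w{\left(10 \right)} 7 = - \frac{3}{4 + 10} \cdot 7 = - \frac{3}{14} \cdot 7 = \left(-3\right) \frac{1}{14} \cdot 7 = \left(- \frac{3}{14}\right) 7 = - \frac{3}{2}$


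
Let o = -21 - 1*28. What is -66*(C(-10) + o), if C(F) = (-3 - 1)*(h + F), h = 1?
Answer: 858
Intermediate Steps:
o = -49 (o = -21 - 28 = -49)
C(F) = -4 - 4*F (C(F) = (-3 - 1)*(1 + F) = -4*(1 + F) = -4 - 4*F)
-66*(C(-10) + o) = -66*((-4 - 4*(-10)) - 49) = -66*((-4 + 40) - 49) = -66*(36 - 49) = -66*(-13) = 858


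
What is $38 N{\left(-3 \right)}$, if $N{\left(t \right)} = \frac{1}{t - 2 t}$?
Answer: $\frac{38}{3} \approx 12.667$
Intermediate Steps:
$N{\left(t \right)} = - \frac{1}{t}$ ($N{\left(t \right)} = \frac{1}{\left(-1\right) t} = - \frac{1}{t}$)
$38 N{\left(-3 \right)} = 38 \left(- \frac{1}{-3}\right) = 38 \left(\left(-1\right) \left(- \frac{1}{3}\right)\right) = 38 \cdot \frac{1}{3} = \frac{38}{3}$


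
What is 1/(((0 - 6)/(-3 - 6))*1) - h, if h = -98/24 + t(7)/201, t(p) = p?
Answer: 1487/268 ≈ 5.5485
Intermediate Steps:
h = -1085/268 (h = -98/24 + 7/201 = -98*1/24 + 7*(1/201) = -49/12 + 7/201 = -1085/268 ≈ -4.0485)
1/(((0 - 6)/(-3 - 6))*1) - h = 1/(((0 - 6)/(-3 - 6))*1) - 1*(-1085/268) = 1/(-6/(-9)*1) + 1085/268 = 1/(-6*(-1/9)*1) + 1085/268 = 1/((2/3)*1) + 1085/268 = 1/(2/3) + 1085/268 = 3/2 + 1085/268 = 1487/268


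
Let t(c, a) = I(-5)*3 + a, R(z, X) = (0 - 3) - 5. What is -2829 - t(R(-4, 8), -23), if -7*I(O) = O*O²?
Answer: -20017/7 ≈ -2859.6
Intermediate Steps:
R(z, X) = -8 (R(z, X) = -3 - 5 = -8)
I(O) = -O³/7 (I(O) = -O*O²/7 = -O³/7)
t(c, a) = 375/7 + a (t(c, a) = -⅐*(-5)³*3 + a = -⅐*(-125)*3 + a = (125/7)*3 + a = 375/7 + a)
-2829 - t(R(-4, 8), -23) = -2829 - (375/7 - 23) = -2829 - 1*214/7 = -2829 - 214/7 = -20017/7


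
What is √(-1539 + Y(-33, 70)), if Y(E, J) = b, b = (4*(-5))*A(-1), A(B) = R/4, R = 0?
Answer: 9*I*√19 ≈ 39.23*I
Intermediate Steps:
A(B) = 0 (A(B) = 0/4 = 0*(¼) = 0)
b = 0 (b = (4*(-5))*0 = -20*0 = 0)
Y(E, J) = 0
√(-1539 + Y(-33, 70)) = √(-1539 + 0) = √(-1539) = 9*I*√19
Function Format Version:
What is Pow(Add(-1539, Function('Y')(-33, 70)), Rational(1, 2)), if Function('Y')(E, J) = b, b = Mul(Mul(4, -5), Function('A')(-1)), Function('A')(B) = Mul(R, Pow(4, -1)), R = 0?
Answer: Mul(9, I, Pow(19, Rational(1, 2))) ≈ Mul(39.230, I)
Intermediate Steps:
Function('A')(B) = 0 (Function('A')(B) = Mul(0, Pow(4, -1)) = Mul(0, Rational(1, 4)) = 0)
b = 0 (b = Mul(Mul(4, -5), 0) = Mul(-20, 0) = 0)
Function('Y')(E, J) = 0
Pow(Add(-1539, Function('Y')(-33, 70)), Rational(1, 2)) = Pow(Add(-1539, 0), Rational(1, 2)) = Pow(-1539, Rational(1, 2)) = Mul(9, I, Pow(19, Rational(1, 2)))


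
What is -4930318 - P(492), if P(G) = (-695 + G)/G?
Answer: -2425716253/492 ≈ -4.9303e+6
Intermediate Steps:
P(G) = (-695 + G)/G
-4930318 - P(492) = -4930318 - (-695 + 492)/492 = -4930318 - (-203)/492 = -4930318 - 1*(-203/492) = -4930318 + 203/492 = -2425716253/492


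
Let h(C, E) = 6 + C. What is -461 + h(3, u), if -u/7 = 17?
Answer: -452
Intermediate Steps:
u = -119 (u = -7*17 = -119)
-461 + h(3, u) = -461 + (6 + 3) = -461 + 9 = -452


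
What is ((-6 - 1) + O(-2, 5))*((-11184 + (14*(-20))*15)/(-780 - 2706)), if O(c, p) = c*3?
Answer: -33332/581 ≈ -57.370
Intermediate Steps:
O(c, p) = 3*c
((-6 - 1) + O(-2, 5))*((-11184 + (14*(-20))*15)/(-780 - 2706)) = ((-6 - 1) + 3*(-2))*((-11184 + (14*(-20))*15)/(-780 - 2706)) = (-7 - 6)*((-11184 - 280*15)/(-3486)) = -13*(-11184 - 4200)*(-1)/3486 = -(-199992)*(-1)/3486 = -13*2564/581 = -33332/581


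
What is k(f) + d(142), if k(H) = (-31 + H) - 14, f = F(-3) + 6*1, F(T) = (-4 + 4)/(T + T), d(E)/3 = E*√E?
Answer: -39 + 426*√142 ≈ 5037.4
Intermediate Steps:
d(E) = 3*E^(3/2) (d(E) = 3*(E*√E) = 3*E^(3/2))
F(T) = 0 (F(T) = 0/((2*T)) = 0*(1/(2*T)) = 0)
f = 6 (f = 0 + 6*1 = 0 + 6 = 6)
k(H) = -45 + H
k(f) + d(142) = (-45 + 6) + 3*142^(3/2) = -39 + 3*(142*√142) = -39 + 426*√142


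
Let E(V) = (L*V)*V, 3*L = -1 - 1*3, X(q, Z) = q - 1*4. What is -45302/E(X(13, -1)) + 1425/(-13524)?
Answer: 51042529/121716 ≈ 419.36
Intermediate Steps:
X(q, Z) = -4 + q (X(q, Z) = q - 4 = -4 + q)
L = -4/3 (L = (-1 - 1*3)/3 = (-1 - 3)/3 = (⅓)*(-4) = -4/3 ≈ -1.3333)
E(V) = -4*V²/3 (E(V) = (-4*V/3)*V = -4*V²/3)
-45302/E(X(13, -1)) + 1425/(-13524) = -45302*(-3/(4*(-4 + 13)²)) + 1425/(-13524) = -45302/((-4/3*9²)) + 1425*(-1/13524) = -45302/((-4/3*81)) - 475/4508 = -45302/(-108) - 475/4508 = -45302*(-1/108) - 475/4508 = 22651/54 - 475/4508 = 51042529/121716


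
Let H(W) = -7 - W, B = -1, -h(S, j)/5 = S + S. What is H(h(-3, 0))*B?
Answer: 37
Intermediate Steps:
h(S, j) = -10*S (h(S, j) = -5*(S + S) = -10*S)
H(h(-3, 0))*B = (-7 - (-10)*(-3))*(-1) = (-7 - 1*30)*(-1) = (-7 - 30)*(-1) = -37*(-1) = 37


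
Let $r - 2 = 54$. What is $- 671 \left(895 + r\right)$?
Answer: $-638121$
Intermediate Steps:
$r = 56$ ($r = 2 + 54 = 56$)
$- 671 \left(895 + r\right) = - 671 \left(895 + 56\right) = \left(-671\right) 951 = -638121$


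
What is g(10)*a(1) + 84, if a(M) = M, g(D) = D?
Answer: 94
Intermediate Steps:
g(10)*a(1) + 84 = 10*1 + 84 = 10 + 84 = 94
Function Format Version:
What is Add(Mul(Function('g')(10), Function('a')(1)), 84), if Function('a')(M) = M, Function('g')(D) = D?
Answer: 94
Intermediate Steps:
Add(Mul(Function('g')(10), Function('a')(1)), 84) = Add(Mul(10, 1), 84) = Add(10, 84) = 94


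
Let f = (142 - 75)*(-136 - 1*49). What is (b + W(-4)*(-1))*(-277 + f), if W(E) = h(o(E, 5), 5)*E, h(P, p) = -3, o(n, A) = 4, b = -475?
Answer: 6171264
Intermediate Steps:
f = -12395 (f = 67*(-136 - 49) = 67*(-185) = -12395)
W(E) = -3*E
(b + W(-4)*(-1))*(-277 + f) = (-475 - 3*(-4)*(-1))*(-277 - 12395) = (-475 + 12*(-1))*(-12672) = (-475 - 12)*(-12672) = -487*(-12672) = 6171264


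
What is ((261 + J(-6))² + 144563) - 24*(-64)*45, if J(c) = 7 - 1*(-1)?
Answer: 286044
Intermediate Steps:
J(c) = 8 (J(c) = 7 + 1 = 8)
((261 + J(-6))² + 144563) - 24*(-64)*45 = ((261 + 8)² + 144563) - 24*(-64)*45 = (269² + 144563) + 1536*45 = (72361 + 144563) + 69120 = 216924 + 69120 = 286044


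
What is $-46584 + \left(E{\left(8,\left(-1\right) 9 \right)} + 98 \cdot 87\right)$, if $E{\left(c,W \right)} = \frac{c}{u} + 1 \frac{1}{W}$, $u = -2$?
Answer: $- \frac{342559}{9} \approx -38062.0$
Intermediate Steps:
$E{\left(c,W \right)} = \frac{1}{W} - \frac{c}{2}$ ($E{\left(c,W \right)} = \frac{c}{-2} + 1 \frac{1}{W} = c \left(- \frac{1}{2}\right) + \frac{1}{W} = - \frac{c}{2} + \frac{1}{W} = \frac{1}{W} - \frac{c}{2}$)
$-46584 + \left(E{\left(8,\left(-1\right) 9 \right)} + 98 \cdot 87\right) = -46584 + \left(\left(\frac{1}{\left(-1\right) 9} - 4\right) + 98 \cdot 87\right) = -46584 + \left(\left(\frac{1}{-9} - 4\right) + 8526\right) = -46584 + \left(\left(- \frac{1}{9} - 4\right) + 8526\right) = -46584 + \left(- \frac{37}{9} + 8526\right) = -46584 + \frac{76697}{9} = - \frac{342559}{9}$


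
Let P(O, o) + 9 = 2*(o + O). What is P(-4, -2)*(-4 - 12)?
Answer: 336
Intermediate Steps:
P(O, o) = -9 + 2*O + 2*o (P(O, o) = -9 + 2*(o + O) = -9 + 2*(O + o) = -9 + (2*O + 2*o) = -9 + 2*O + 2*o)
P(-4, -2)*(-4 - 12) = (-9 + 2*(-4) + 2*(-2))*(-4 - 12) = (-9 - 8 - 4)*(-16) = -21*(-16) = 336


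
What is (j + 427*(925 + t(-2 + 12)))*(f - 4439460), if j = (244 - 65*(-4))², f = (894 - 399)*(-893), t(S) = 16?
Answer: -3201396695385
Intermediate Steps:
f = -442035 (f = 495*(-893) = -442035)
j = 254016 (j = (244 + 260)² = 504² = 254016)
(j + 427*(925 + t(-2 + 12)))*(f - 4439460) = (254016 + 427*(925 + 16))*(-442035 - 4439460) = (254016 + 427*941)*(-4881495) = (254016 + 401807)*(-4881495) = 655823*(-4881495) = -3201396695385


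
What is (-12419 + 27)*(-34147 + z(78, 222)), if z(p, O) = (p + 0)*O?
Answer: 208569752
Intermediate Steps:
z(p, O) = O*p (z(p, O) = p*O = O*p)
(-12419 + 27)*(-34147 + z(78, 222)) = (-12419 + 27)*(-34147 + 222*78) = -12392*(-34147 + 17316) = -12392*(-16831) = 208569752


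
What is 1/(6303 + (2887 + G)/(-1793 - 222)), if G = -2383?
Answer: 2015/12700041 ≈ 0.00015866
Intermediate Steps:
1/(6303 + (2887 + G)/(-1793 - 222)) = 1/(6303 + (2887 - 2383)/(-1793 - 222)) = 1/(6303 + 504/(-2015)) = 1/(6303 + 504*(-1/2015)) = 1/(6303 - 504/2015) = 1/(12700041/2015) = 2015/12700041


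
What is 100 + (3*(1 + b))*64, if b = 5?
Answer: 1252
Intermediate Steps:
100 + (3*(1 + b))*64 = 100 + (3*(1 + 5))*64 = 100 + (3*6)*64 = 100 + 18*64 = 100 + 1152 = 1252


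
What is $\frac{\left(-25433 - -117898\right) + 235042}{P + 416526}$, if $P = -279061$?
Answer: $\frac{327507}{137465} \approx 2.3825$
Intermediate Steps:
$\frac{\left(-25433 - -117898\right) + 235042}{P + 416526} = \frac{\left(-25433 - -117898\right) + 235042}{-279061 + 416526} = \frac{\left(-25433 + 117898\right) + 235042}{137465} = \left(92465 + 235042\right) \frac{1}{137465} = 327507 \cdot \frac{1}{137465} = \frac{327507}{137465}$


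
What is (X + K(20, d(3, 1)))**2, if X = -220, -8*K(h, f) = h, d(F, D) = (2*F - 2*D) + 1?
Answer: 198025/4 ≈ 49506.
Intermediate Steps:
d(F, D) = 1 - 2*D + 2*F (d(F, D) = (-2*D + 2*F) + 1 = 1 - 2*D + 2*F)
K(h, f) = -h/8
(X + K(20, d(3, 1)))**2 = (-220 - 1/8*20)**2 = (-220 - 5/2)**2 = (-445/2)**2 = 198025/4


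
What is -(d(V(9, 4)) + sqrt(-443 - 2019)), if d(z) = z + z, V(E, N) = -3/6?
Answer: 1 - I*sqrt(2462) ≈ 1.0 - 49.619*I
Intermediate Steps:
V(E, N) = -1/2 (V(E, N) = -3*1/6 = -1/2)
d(z) = 2*z
-(d(V(9, 4)) + sqrt(-443 - 2019)) = -(2*(-1/2) + sqrt(-443 - 2019)) = -(-1 + sqrt(-2462)) = -(-1 + I*sqrt(2462)) = 1 - I*sqrt(2462)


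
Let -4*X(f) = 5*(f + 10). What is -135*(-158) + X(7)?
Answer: 85235/4 ≈ 21309.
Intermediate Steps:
X(f) = -25/2 - 5*f/4 (X(f) = -5*(f + 10)/4 = -5*(10 + f)/4 = -(50 + 5*f)/4 = -25/2 - 5*f/4)
-135*(-158) + X(7) = -135*(-158) + (-25/2 - 5/4*7) = 21330 + (-25/2 - 35/4) = 21330 - 85/4 = 85235/4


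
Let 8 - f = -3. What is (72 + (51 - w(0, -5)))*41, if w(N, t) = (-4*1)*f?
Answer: 6847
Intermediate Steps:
f = 11 (f = 8 - 1*(-3) = 8 + 3 = 11)
w(N, t) = -44 (w(N, t) = -4*1*11 = -4*11 = -44)
(72 + (51 - w(0, -5)))*41 = (72 + (51 - 1*(-44)))*41 = (72 + (51 + 44))*41 = (72 + 95)*41 = 167*41 = 6847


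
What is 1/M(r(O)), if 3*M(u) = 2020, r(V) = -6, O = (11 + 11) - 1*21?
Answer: 3/2020 ≈ 0.0014851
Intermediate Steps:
O = 1 (O = 22 - 21 = 1)
M(u) = 2020/3 (M(u) = (⅓)*2020 = 2020/3)
1/M(r(O)) = 1/(2020/3) = 3/2020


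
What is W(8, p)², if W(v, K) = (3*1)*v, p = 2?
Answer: 576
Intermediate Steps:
W(v, K) = 3*v
W(8, p)² = (3*8)² = 24² = 576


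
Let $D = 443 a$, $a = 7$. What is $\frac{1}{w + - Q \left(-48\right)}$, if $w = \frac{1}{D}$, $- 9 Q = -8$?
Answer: $\frac{9303}{396931} \approx 0.023437$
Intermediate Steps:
$D = 3101$ ($D = 443 \cdot 7 = 3101$)
$Q = \frac{8}{9}$ ($Q = \left(- \frac{1}{9}\right) \left(-8\right) = \frac{8}{9} \approx 0.88889$)
$w = \frac{1}{3101} \approx 0.00032248$
$\frac{1}{w + - Q \left(-48\right)} = \frac{1}{\frac{1}{3101} + \left(-1\right) \frac{8}{9} \left(-48\right)} = \frac{1}{\frac{1}{3101} - - \frac{128}{3}} = \frac{1}{\frac{1}{3101} + \frac{128}{3}} = \frac{1}{\frac{396931}{9303}} = \frac{9303}{396931}$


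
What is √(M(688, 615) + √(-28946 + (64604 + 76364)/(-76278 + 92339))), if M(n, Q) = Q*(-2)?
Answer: √(-317285536830 + 48183*I*√829391357002)/16061 ≈ 2.4194 + 35.155*I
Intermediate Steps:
M(n, Q) = -2*Q
√(M(688, 615) + √(-28946 + (64604 + 76364)/(-76278 + 92339))) = √(-2*615 + √(-28946 + (64604 + 76364)/(-76278 + 92339))) = √(-1230 + √(-28946 + 140968/16061)) = √(-1230 + √(-464760738/16061)) = √(-1230 + 3*I*√829391357002/16061)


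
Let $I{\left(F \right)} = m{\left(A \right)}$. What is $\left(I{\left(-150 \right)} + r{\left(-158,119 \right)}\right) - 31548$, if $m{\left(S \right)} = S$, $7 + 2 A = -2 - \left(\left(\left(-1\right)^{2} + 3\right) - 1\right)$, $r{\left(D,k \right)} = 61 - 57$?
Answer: $-31550$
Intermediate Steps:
$r{\left(D,k \right)} = 4$ ($r{\left(D,k \right)} = 61 - 57 = 4$)
$A = -6$ ($A = - \frac{7}{2} + \frac{-2 - \left(\left(\left(-1\right)^{2} + 3\right) - 1\right)}{2} = - \frac{7}{2} + \frac{-2 - \left(\left(1 + 3\right) - 1\right)}{2} = - \frac{7}{2} + \frac{-2 - \left(4 - 1\right)}{2} = - \frac{7}{2} + \frac{-2 - 3}{2} = - \frac{7}{2} + \frac{1}{2} \left(-5\right) = - \frac{7}{2} - \frac{5}{2} = -6$)
$I{\left(F \right)} = -6$
$\left(I{\left(-150 \right)} + r{\left(-158,119 \right)}\right) - 31548 = \left(-6 + 4\right) - 31548 = -2 - 31548 = -31550$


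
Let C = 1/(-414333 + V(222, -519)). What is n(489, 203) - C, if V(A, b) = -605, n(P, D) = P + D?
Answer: 287137097/414938 ≈ 692.00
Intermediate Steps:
n(P, D) = D + P
C = -1/414938 (C = 1/(-414333 - 605) = 1/(-414938) = -1/414938 ≈ -2.4100e-6)
n(489, 203) - C = (203 + 489) - 1*(-1/414938) = 692 + 1/414938 = 287137097/414938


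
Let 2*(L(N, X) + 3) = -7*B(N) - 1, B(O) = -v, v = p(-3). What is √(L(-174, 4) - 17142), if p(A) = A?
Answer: 2*I*√4289 ≈ 130.98*I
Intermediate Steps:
v = -3
B(O) = 3 (B(O) = -1*(-3) = 3)
L(N, X) = -14 (L(N, X) = -3 + (-7*3 - 1)/2 = -3 + (-21 - 1)/2 = -3 + (½)*(-22) = -3 - 11 = -14)
√(L(-174, 4) - 17142) = √(-14 - 17142) = √(-17156) = 2*I*√4289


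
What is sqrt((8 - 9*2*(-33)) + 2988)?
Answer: sqrt(3590) ≈ 59.917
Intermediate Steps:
sqrt((8 - 9*2*(-33)) + 2988) = sqrt((8 - 18*(-33)) + 2988) = sqrt((8 + 594) + 2988) = sqrt(602 + 2988) = sqrt(3590)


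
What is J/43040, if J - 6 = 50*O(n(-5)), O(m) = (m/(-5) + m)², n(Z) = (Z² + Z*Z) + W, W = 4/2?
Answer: 43267/21520 ≈ 2.0105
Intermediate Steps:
W = 2 (W = 4*(½) = 2)
n(Z) = 2 + 2*Z² (n(Z) = (Z² + Z*Z) + 2 = (Z² + Z²) + 2 = 2*Z² + 2 = 2 + 2*Z²)
O(m) = 16*m²/25 (O(m) = (m*(-⅕) + m)² = (-m/5 + m)² = (4*m/5)² = 16*m²/25)
J = 86534 (J = 6 + 50*(16*(2 + 2*(-5)²)²/25) = 6 + 50*(16*(2 + 2*25)²/25) = 6 + 50*(16*(2 + 50)²/25) = 6 + 50*((16/25)*52²) = 6 + 50*((16/25)*2704) = 6 + 50*(43264/25) = 6 + 86528 = 86534)
J/43040 = 86534/43040 = 86534*(1/43040) = 43267/21520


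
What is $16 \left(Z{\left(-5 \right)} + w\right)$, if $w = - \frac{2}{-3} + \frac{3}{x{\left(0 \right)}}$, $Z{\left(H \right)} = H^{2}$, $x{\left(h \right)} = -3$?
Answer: $\frac{1184}{3} \approx 394.67$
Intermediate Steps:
$w = - \frac{1}{3}$ ($w = - \frac{2}{-3} + \frac{3}{-3} = \left(-2\right) \left(- \frac{1}{3}\right) + 3 \left(- \frac{1}{3}\right) = \frac{2}{3} - 1 = - \frac{1}{3} \approx -0.33333$)
$16 \left(Z{\left(-5 \right)} + w\right) = 16 \left(\left(-5\right)^{2} - \frac{1}{3}\right) = 16 \left(25 - \frac{1}{3}\right) = 16 \cdot \frac{74}{3} = \frac{1184}{3}$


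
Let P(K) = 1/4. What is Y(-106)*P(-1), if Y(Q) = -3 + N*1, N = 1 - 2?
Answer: -1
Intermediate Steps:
P(K) = ¼
N = -1
Y(Q) = -4 (Y(Q) = -3 - 1*1 = -3 - 1 = -4)
Y(-106)*P(-1) = -4*¼ = -1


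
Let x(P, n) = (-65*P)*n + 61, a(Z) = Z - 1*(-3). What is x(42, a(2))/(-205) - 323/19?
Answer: 10104/205 ≈ 49.288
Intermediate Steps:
a(Z) = 3 + Z (a(Z) = Z + 3 = 3 + Z)
x(P, n) = 61 - 65*P*n (x(P, n) = -65*P*n + 61 = 61 - 65*P*n)
x(42, a(2))/(-205) - 323/19 = (61 - 65*42*(3 + 2))/(-205) - 323/19 = (61 - 65*42*5)*(-1/205) - 323*1/19 = (61 - 13650)*(-1/205) - 17 = -13589*(-1/205) - 17 = 13589/205 - 17 = 10104/205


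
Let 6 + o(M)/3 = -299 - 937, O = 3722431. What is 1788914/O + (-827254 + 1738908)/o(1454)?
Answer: -1693451808655/6934888953 ≈ -244.19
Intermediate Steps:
o(M) = -3726 (o(M) = -18 + 3*(-299 - 937) = -18 + 3*(-1236) = -18 - 3708 = -3726)
1788914/O + (-827254 + 1738908)/o(1454) = 1788914/3722431 + (-827254 + 1738908)/(-3726) = 1788914*(1/3722431) + 911654*(-1/3726) = 1788914/3722431 - 455827/1863 = -1693451808655/6934888953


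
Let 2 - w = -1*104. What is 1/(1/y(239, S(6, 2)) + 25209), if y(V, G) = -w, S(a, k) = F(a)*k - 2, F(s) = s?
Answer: 106/2672153 ≈ 3.9668e-5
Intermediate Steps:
w = 106 (w = 2 - (-1)*104 = 2 - 1*(-104) = 2 + 104 = 106)
S(a, k) = -2 + a*k (S(a, k) = a*k - 2 = -2 + a*k)
y(V, G) = -106 (y(V, G) = -1*106 = -106)
1/(1/y(239, S(6, 2)) + 25209) = 1/(1/(-106) + 25209) = 1/(-1/106 + 25209) = 1/(2672153/106) = 106/2672153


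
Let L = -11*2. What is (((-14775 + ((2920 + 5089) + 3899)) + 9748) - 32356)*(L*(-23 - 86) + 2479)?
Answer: -124241575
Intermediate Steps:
L = -22
(((-14775 + ((2920 + 5089) + 3899)) + 9748) - 32356)*(L*(-23 - 86) + 2479) = (((-14775 + ((2920 + 5089) + 3899)) + 9748) - 32356)*(-22*(-23 - 86) + 2479) = (((-14775 + (8009 + 3899)) + 9748) - 32356)*(-22*(-109) + 2479) = (((-14775 + 11908) + 9748) - 32356)*(2398 + 2479) = ((-2867 + 9748) - 32356)*4877 = (6881 - 32356)*4877 = -25475*4877 = -124241575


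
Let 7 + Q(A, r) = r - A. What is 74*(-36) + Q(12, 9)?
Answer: -2674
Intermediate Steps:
Q(A, r) = -7 + r - A (Q(A, r) = -7 + (r - A) = -7 + r - A)
74*(-36) + Q(12, 9) = 74*(-36) + (-7 + 9 - 1*12) = -2664 + (-7 + 9 - 12) = -2664 - 10 = -2674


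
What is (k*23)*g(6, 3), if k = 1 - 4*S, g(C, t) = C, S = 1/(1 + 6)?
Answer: 414/7 ≈ 59.143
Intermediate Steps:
S = ⅐ (S = 1/7 = ⅐ ≈ 0.14286)
k = 3/7 (k = 1 - 4*⅐ = 1 - 4/7 = 3/7 ≈ 0.42857)
(k*23)*g(6, 3) = ((3/7)*23)*6 = (69/7)*6 = 414/7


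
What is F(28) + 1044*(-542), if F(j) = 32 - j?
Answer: -565844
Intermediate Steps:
F(28) + 1044*(-542) = (32 - 1*28) + 1044*(-542) = (32 - 28) - 565848 = 4 - 565848 = -565844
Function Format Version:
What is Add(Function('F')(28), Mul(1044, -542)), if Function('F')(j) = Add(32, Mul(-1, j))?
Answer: -565844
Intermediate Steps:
Add(Function('F')(28), Mul(1044, -542)) = Add(Add(32, Mul(-1, 28)), Mul(1044, -542)) = Add(Add(32, -28), -565848) = Add(4, -565848) = -565844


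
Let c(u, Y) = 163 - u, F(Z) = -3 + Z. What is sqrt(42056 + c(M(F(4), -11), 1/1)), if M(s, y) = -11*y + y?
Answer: sqrt(42109) ≈ 205.20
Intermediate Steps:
M(s, y) = -10*y
sqrt(42056 + c(M(F(4), -11), 1/1)) = sqrt(42056 + (163 - (-10)*(-11))) = sqrt(42056 + (163 - 1*110)) = sqrt(42056 + (163 - 110)) = sqrt(42056 + 53) = sqrt(42109)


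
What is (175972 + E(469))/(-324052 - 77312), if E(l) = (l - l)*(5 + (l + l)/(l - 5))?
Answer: -43993/100341 ≈ -0.43844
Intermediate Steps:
E(l) = 0 (E(l) = 0*(5 + (2*l)/(-5 + l)) = 0*(5 + 2*l/(-5 + l)) = 0)
(175972 + E(469))/(-324052 - 77312) = (175972 + 0)/(-324052 - 77312) = 175972/(-401364) = 175972*(-1/401364) = -43993/100341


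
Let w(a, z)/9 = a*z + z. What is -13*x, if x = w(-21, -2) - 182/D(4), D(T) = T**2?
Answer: -36257/8 ≈ -4532.1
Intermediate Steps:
w(a, z) = 9*z + 9*a*z (w(a, z) = 9*(a*z + z) = 9*(z + a*z) = 9*z + 9*a*z)
x = 2789/8 (x = 9*(-2)*(1 - 21) - 182/(4**2) = 9*(-2)*(-20) - 182/16 = 360 - 182/16 = 360 - 1*91/8 = 360 - 91/8 = 2789/8 ≈ 348.63)
-13*x = -13*2789/8 = -36257/8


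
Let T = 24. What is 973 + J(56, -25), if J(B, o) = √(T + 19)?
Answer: 973 + √43 ≈ 979.56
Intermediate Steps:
J(B, o) = √43 (J(B, o) = √(24 + 19) = √43)
973 + J(56, -25) = 973 + √43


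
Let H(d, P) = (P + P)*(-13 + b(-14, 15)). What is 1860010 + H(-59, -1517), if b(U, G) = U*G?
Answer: 2536592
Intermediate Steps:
b(U, G) = G*U
H(d, P) = -446*P (H(d, P) = (P + P)*(-13 + 15*(-14)) = (2*P)*(-13 - 210) = (2*P)*(-223) = -446*P)
1860010 + H(-59, -1517) = 1860010 - 446*(-1517) = 1860010 + 676582 = 2536592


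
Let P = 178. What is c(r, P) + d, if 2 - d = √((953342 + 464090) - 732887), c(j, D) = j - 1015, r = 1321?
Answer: 308 - √684545 ≈ -519.37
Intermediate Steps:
c(j, D) = -1015 + j
d = 2 - √684545 (d = 2 - √((953342 + 464090) - 732887) = 2 - √(1417432 - 732887) = 2 - √684545 ≈ -825.37)
c(r, P) + d = (-1015 + 1321) + (2 - √684545) = 306 + (2 - √684545) = 308 - √684545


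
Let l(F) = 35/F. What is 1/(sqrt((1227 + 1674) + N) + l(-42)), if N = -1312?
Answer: 30/57179 + 36*sqrt(1589)/57179 ≈ 0.025622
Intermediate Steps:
1/(sqrt((1227 + 1674) + N) + l(-42)) = 1/(sqrt((1227 + 1674) - 1312) + 35/(-42)) = 1/(sqrt(2901 - 1312) + 35*(-1/42)) = 1/(sqrt(1589) - 5/6) = 1/(-5/6 + sqrt(1589))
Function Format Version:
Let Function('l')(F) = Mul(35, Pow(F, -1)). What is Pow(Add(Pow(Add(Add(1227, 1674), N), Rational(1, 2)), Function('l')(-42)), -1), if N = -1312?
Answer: Add(Rational(30, 57179), Mul(Rational(36, 57179), Pow(1589, Rational(1, 2)))) ≈ 0.025622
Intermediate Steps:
Pow(Add(Pow(Add(Add(1227, 1674), N), Rational(1, 2)), Function('l')(-42)), -1) = Pow(Add(Pow(Add(Add(1227, 1674), -1312), Rational(1, 2)), Mul(35, Pow(-42, -1))), -1) = Pow(Add(Pow(Add(2901, -1312), Rational(1, 2)), Mul(35, Rational(-1, 42))), -1) = Pow(Add(Pow(1589, Rational(1, 2)), Rational(-5, 6)), -1) = Pow(Add(Rational(-5, 6), Pow(1589, Rational(1, 2))), -1)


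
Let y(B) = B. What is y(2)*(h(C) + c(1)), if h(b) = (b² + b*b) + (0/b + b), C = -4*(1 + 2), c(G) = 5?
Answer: 562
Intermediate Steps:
C = -12 (C = -4*3 = -12)
h(b) = b + 2*b² (h(b) = (b² + b²) + (0 + b) = 2*b² + b = b + 2*b²)
y(2)*(h(C) + c(1)) = 2*(-12*(1 + 2*(-12)) + 5) = 2*(-12*(1 - 24) + 5) = 2*(-12*(-23) + 5) = 2*(276 + 5) = 2*281 = 562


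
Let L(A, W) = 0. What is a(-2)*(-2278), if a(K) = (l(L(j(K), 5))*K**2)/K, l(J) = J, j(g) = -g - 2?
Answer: 0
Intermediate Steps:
j(g) = -2 - g
a(K) = 0 (a(K) = (0*K**2)/K = 0/K = 0)
a(-2)*(-2278) = 0*(-2278) = 0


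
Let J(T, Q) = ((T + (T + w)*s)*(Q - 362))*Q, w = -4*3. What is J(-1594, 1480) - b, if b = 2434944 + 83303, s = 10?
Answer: -29213532807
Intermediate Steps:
w = -12
b = 2518247
J(T, Q) = Q*(-362 + Q)*(-120 + 11*T) (J(T, Q) = ((T + (T - 12)*10)*(Q - 362))*Q = ((T + (-12 + T)*10)*(-362 + Q))*Q = ((T + (-120 + 10*T))*(-362 + Q))*Q = ((-120 + 11*T)*(-362 + Q))*Q = ((-362 + Q)*(-120 + 11*T))*Q = Q*(-362 + Q)*(-120 + 11*T))
J(-1594, 1480) - b = 1480*(43440 - 3982*(-1594) - 120*1480 + 11*1480*(-1594)) - 1*2518247 = 1480*(43440 + 6347308 - 177600 - 25950320) - 2518247 = 1480*(-19737172) - 2518247 = -29211014560 - 2518247 = -29213532807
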